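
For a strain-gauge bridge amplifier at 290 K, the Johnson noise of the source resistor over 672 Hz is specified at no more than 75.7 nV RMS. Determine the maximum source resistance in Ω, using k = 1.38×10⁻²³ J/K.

533 Ω

Johnson–Nyquist: V_n = √(4kTRB) ⇒ R = V_n² / (4kTB)
4kTB = 4 × 1.38×10⁻²³ × 290 × 6.72×10² = 1.08×10⁻¹⁷
R = (7.57×10⁻⁸)² / 1.08×10⁻¹⁷ = 5.33×10² Ω = 533 Ω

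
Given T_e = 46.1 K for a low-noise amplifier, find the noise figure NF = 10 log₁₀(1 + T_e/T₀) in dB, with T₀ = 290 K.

F = 1 + T_e/T₀ = 1 + 46.1/290 = 1.15897
NF = 10 log₁₀(1.15897) = 0.641 dB

0.641 dB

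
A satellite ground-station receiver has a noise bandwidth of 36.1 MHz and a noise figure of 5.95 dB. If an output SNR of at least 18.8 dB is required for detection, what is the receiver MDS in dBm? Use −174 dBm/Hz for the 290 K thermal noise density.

Sensitivity = −174 + 10 log₁₀(B) + NF + SNR_min
= −174 + 75.58 + 5.95 + 18.8
= −73.67 dBm → −73.7 dBm

−73.7 dBm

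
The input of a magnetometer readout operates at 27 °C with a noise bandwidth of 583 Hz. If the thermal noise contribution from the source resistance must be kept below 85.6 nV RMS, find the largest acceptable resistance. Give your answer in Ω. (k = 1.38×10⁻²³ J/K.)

T = 27 °C + 273.15 = 300.15 K
Johnson–Nyquist: V_n = √(4kTRB) ⇒ R = V_n² / (4kTB)
4kTB = 4 × 1.38×10⁻²³ × 300.15 × 5.83×10² = 9.66×10⁻¹⁸
R = (8.56×10⁻⁸)² / 9.66×10⁻¹⁸ = 7.59×10² Ω = 759 Ω

759 Ω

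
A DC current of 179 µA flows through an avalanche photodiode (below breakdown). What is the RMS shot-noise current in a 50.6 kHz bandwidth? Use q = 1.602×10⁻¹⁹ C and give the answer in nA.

1.70 nA

I_n = √(2qI·B)
2qI·B = 2 × 1.602×10⁻¹⁹ × 1.79×10⁻⁴ × 5.06×10⁴ = 2.90×10⁻¹⁸ A²
I_n = √(2.90×10⁻¹⁸) = 1.70×10⁻⁹ A = 1.70 nA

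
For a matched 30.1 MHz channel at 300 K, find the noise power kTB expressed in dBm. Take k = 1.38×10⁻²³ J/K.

P_n = kTB = 1.38×10⁻²³ × 300 × 3.01×10⁷ = 1.25×10⁻¹³ W
In dBm: 10 log₁₀(1.25×10⁻¹³ / 10⁻³) = −99.0 dBm

−99.0 dBm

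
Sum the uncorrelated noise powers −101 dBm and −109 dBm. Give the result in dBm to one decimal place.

−100.4 dBm

Convert to linear, add, convert back:
P₁ = 7.94×10⁻¹⁴ W, P₂ = 1.26×10⁻¹⁴ W
P_tot = 9.20×10⁻¹⁴ W → 10 log₁₀(P_tot / 10⁻³) = −100.4 dBm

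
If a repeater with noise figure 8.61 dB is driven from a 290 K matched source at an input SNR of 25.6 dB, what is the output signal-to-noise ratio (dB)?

By definition F = SNR_in/SNR_out, so in dB: SNR_out = SNR_in − NF
SNR_out = 25.6 − 8.61 = 16.99 dB

16.99 dB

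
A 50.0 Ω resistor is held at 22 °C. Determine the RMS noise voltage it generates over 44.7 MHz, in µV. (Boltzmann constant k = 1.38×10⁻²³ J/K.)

T = 22 °C + 273.15 = 295.15 K
V_n = √(4kTRB)
4kTRB = 4 × 1.38×10⁻²³ × 295.15 × 5.00×10¹ × 4.47×10⁷ = 3.64×10⁻¹¹ V²
V_n = √(3.64×10⁻¹¹) = 6.03×10⁻⁶ V = 6.03 µV

6.03 µV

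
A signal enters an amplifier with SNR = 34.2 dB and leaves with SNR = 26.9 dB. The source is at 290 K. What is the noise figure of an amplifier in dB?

7.3 dB

NF (dB) = SNR_in(dB) − SNR_out(dB) when the source is at T₀
NF = 34.2 − 26.9 = 7.3 dB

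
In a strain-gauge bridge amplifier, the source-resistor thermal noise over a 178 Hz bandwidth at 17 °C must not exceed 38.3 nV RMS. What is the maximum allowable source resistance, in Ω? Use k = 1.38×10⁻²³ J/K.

515 Ω

T = 17 °C + 273.15 = 290.15 K
Johnson–Nyquist: V_n = √(4kTRB) ⇒ R = V_n² / (4kTB)
4kTB = 4 × 1.38×10⁻²³ × 290.15 × 1.78×10² = 2.85×10⁻¹⁸
R = (3.83×10⁻⁸)² / 2.85×10⁻¹⁸ = 5.15×10² Ω = 515 Ω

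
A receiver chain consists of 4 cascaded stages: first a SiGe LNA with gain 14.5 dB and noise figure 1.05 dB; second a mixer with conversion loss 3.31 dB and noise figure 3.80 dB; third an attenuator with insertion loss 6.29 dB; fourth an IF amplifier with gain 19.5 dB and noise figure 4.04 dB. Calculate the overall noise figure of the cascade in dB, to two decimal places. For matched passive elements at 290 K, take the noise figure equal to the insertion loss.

Convert to linear (a loss of L dB is a gain of −L dB): F_i = 10^(NF_i/10), G_i = 10^(G_i,dB/10)
  Stage 1: F_1 = 10^(1.05/10) = 1.274, G_1 = 10^(14.5/10) = 28.18
  Stage 2: F_2 = 10^(3.80/10) = 2.399, G_2 = 10^(−3.31/10) = 0.4667
  Stage 3: F_3 = 10^(6.29/10) = 4.256, G_3 = 10^(−6.29/10) = 0.2350
  Stage 4: F_4 = 10^(4.04/10) = 2.535, G_4 = 10^(19.5/10) = 89.13
Friis cascade:
  F = 1.274 + (2.399 − 1)/28.18 + (4.256 − 1)/13.15 + (2.535 − 1)/3.090 = 2.067
NF = 10 log₁₀(2.067) = 3.15 dB

3.15 dB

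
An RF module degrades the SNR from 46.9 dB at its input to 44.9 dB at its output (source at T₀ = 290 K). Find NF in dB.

NF (dB) = SNR_in(dB) − SNR_out(dB) when the source is at T₀
NF = 46.9 − 44.9 = 2.0 dB

2.0 dB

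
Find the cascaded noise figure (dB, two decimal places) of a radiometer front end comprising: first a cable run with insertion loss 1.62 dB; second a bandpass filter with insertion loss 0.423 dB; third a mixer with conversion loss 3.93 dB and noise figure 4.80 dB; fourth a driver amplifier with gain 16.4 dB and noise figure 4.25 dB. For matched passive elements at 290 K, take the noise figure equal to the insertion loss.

10.57 dB

Convert to linear (a loss of L dB is a gain of −L dB): F_i = 10^(NF_i/10), G_i = 10^(G_i,dB/10)
  Stage 1: F_1 = 10^(1.62/10) = 1.452, G_1 = 10^(−1.62/10) = 0.6887
  Stage 2: F_2 = 10^(0.423/10) = 1.102, G_2 = 10^(−0.423/10) = 0.9072
  Stage 3: F_3 = 10^(4.80/10) = 3.020, G_3 = 10^(−3.93/10) = 0.4046
  Stage 4: F_4 = 10^(4.25/10) = 2.661, G_4 = 10^(16.4/10) = 43.65
Friis cascade:
  F = 1.452 + (1.102 − 1)/0.6887 + (3.020 − 1)/0.6247 + (2.661 − 1)/0.2528 = 11.40
NF = 10 log₁₀(11.40) = 10.57 dB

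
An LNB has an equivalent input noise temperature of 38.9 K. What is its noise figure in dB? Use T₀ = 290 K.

F = 1 + T_e/T₀ = 1 + 38.9/290 = 1.13414
NF = 10 log₁₀(1.13414) = 0.547 dB

0.547 dB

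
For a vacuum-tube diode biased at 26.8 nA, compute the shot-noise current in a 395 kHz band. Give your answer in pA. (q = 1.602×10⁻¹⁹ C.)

I_n = √(2qI·B)
2qI·B = 2 × 1.602×10⁻¹⁹ × 2.68×10⁻⁸ × 3.95×10⁵ = 3.39×10⁻²¹ A²
I_n = √(3.39×10⁻²¹) = 5.82×10⁻¹¹ A = 58.2 pA

58.2 pA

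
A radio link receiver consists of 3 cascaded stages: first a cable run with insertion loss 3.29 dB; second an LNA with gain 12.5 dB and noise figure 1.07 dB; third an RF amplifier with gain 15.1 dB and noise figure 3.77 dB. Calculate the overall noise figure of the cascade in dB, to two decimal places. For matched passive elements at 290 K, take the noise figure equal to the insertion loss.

4.62 dB

Convert to linear (a loss of L dB is a gain of −L dB): F_i = 10^(NF_i/10), G_i = 10^(G_i,dB/10)
  Stage 1: F_1 = 10^(3.29/10) = 2.133, G_1 = 10^(−3.29/10) = 0.4688
  Stage 2: F_2 = 10^(1.07/10) = 1.279, G_2 = 10^(12.5/10) = 17.78
  Stage 3: F_3 = 10^(3.77/10) = 2.382, G_3 = 10^(15.1/10) = 32.36
Friis cascade:
  F = 2.133 + (1.279 − 1)/0.4688 + (2.382 − 1)/8.337 = 2.895
NF = 10 log₁₀(2.895) = 4.62 dB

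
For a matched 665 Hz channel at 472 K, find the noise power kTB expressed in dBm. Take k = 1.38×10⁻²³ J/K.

P_n = kTB = 1.38×10⁻²³ × 472 × 6.65×10² = 4.33×10⁻¹⁸ W
In dBm: 10 log₁₀(4.33×10⁻¹⁸ / 10⁻³) = −143.6 dBm

−143.6 dBm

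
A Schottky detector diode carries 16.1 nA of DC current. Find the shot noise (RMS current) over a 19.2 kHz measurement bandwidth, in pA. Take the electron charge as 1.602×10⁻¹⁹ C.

I_n = √(2qI·B)
2qI·B = 2 × 1.602×10⁻¹⁹ × 1.61×10⁻⁸ × 1.92×10⁴ = 9.90×10⁻²³ A²
I_n = √(9.90×10⁻²³) = 9.95×10⁻¹² A = 9.95 pA

9.95 pA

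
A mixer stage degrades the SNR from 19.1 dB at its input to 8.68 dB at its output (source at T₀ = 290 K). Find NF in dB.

NF (dB) = SNR_in(dB) − SNR_out(dB) when the source is at T₀
NF = 19.1 − 8.68 = 10.42 dB

10.42 dB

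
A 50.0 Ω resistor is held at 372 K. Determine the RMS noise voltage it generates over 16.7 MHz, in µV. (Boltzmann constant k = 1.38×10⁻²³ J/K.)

V_n = √(4kTRB)
4kTRB = 4 × 1.38×10⁻²³ × 372 × 5.00×10¹ × 1.67×10⁷ = 1.71×10⁻¹¹ V²
V_n = √(1.71×10⁻¹¹) = 4.14×10⁻⁶ V = 4.14 µV

4.14 µV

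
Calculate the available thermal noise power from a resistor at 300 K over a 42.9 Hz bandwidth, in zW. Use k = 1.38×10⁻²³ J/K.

P_n = kTB = 1.38×10⁻²³ × 300 × 4.29×10¹ = 1.78×10⁻¹⁹ W = 178 zW

178 zW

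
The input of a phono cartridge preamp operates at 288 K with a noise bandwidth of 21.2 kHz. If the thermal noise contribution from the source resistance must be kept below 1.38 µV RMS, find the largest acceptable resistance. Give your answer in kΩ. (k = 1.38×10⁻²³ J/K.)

Johnson–Nyquist: V_n = √(4kTRB) ⇒ R = V_n² / (4kTB)
4kTB = 4 × 1.38×10⁻²³ × 288 × 2.12×10⁴ = 3.37×10⁻¹⁶
R = (1.38×10⁻⁶)² / 3.37×10⁻¹⁶ = 5.65×10³ Ω = 5.65 kΩ

5.65 kΩ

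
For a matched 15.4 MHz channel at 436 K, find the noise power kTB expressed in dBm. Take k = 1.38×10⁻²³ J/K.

−100.3 dBm

P_n = kTB = 1.38×10⁻²³ × 436 × 1.54×10⁷ = 9.27×10⁻¹⁴ W
In dBm: 10 log₁₀(9.27×10⁻¹⁴ / 10⁻³) = −100.3 dBm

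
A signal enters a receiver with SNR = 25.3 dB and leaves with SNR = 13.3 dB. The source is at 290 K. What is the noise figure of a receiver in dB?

NF (dB) = SNR_in(dB) − SNR_out(dB) when the source is at T₀
NF = 25.3 − 13.3 = 12.0 dB

12.0 dB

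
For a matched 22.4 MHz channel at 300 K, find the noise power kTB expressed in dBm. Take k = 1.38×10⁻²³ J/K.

−100.3 dBm

P_n = kTB = 1.38×10⁻²³ × 300 × 2.24×10⁷ = 9.27×10⁻¹⁴ W
In dBm: 10 log₁₀(9.27×10⁻¹⁴ / 10⁻³) = −100.3 dBm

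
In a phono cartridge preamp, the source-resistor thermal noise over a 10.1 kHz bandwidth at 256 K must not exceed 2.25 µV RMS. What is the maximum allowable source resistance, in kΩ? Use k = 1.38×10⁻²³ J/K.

35.5 kΩ

Johnson–Nyquist: V_n = √(4kTRB) ⇒ R = V_n² / (4kTB)
4kTB = 4 × 1.38×10⁻²³ × 256 × 1.01×10⁴ = 1.43×10⁻¹⁶
R = (2.25×10⁻⁶)² / 1.43×10⁻¹⁶ = 3.55×10⁴ Ω = 35.5 kΩ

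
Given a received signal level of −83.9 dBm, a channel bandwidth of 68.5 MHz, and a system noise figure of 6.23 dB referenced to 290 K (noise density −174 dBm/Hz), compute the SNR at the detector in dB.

Noise floor: N = −174 + 10 log₁₀(B) + NF
10 log₁₀(6.85×10⁷) = 78.36 dB
N = −174 + 78.36 + 6.23 = −89.41 dBm
SNR = P_sig − N = −83.9 − (−89.41) = 5.51 dB → 5.5 dB

5.5 dB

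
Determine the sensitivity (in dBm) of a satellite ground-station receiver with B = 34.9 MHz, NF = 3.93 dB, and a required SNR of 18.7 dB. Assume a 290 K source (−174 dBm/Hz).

Sensitivity = −174 + 10 log₁₀(B) + NF + SNR_min
= −174 + 75.43 + 3.93 + 18.7
= −75.94 dBm → −75.9 dBm

−75.9 dBm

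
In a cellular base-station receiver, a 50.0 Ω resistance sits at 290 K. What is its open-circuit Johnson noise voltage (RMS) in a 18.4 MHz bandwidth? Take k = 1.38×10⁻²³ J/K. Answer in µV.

V_n = √(4kTRB)
4kTRB = 4 × 1.38×10⁻²³ × 290 × 5.00×10¹ × 1.84×10⁷ = 1.47×10⁻¹¹ V²
V_n = √(1.47×10⁻¹¹) = 3.84×10⁻⁶ V = 3.84 µV

3.84 µV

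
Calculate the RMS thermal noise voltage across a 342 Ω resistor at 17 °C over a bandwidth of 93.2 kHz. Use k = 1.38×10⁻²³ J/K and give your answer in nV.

T = 17 °C + 273.15 = 290.15 K
V_n = √(4kTRB)
4kTRB = 4 × 1.38×10⁻²³ × 290.15 × 3.42×10² × 9.32×10⁴ = 5.11×10⁻¹³ V²
V_n = √(5.11×10⁻¹³) = 7.14×10⁻⁷ V = 714 nV

714 nV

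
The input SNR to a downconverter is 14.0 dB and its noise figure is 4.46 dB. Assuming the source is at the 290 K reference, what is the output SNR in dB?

By definition F = SNR_in/SNR_out, so in dB: SNR_out = SNR_in − NF
SNR_out = 14.0 − 4.46 = 9.54 dB

9.54 dB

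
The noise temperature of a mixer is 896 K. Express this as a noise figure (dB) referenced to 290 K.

F = 1 + T_e/T₀ = 1 + 896/290 = 4.08966
NF = 10 log₁₀(4.08966) = 6.12 dB

6.12 dB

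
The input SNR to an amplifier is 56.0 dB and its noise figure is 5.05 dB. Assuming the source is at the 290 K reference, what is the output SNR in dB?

By definition F = SNR_in/SNR_out, so in dB: SNR_out = SNR_in − NF
SNR_out = 56.0 − 5.05 = 50.95 dB

50.95 dB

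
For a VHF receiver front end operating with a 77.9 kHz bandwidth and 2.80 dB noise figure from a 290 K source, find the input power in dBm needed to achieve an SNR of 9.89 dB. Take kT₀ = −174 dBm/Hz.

Sensitivity = −174 + 10 log₁₀(B) + NF + SNR_min
= −174 + 48.92 + 2.80 + 9.89
= −112.39 dBm → −112.4 dBm

−112.4 dBm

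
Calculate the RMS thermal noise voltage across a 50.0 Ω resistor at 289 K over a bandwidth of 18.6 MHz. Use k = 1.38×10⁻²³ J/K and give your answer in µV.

3.85 µV

V_n = √(4kTRB)
4kTRB = 4 × 1.38×10⁻²³ × 289 × 5.00×10¹ × 1.86×10⁷ = 1.48×10⁻¹¹ V²
V_n = √(1.48×10⁻¹¹) = 3.85×10⁻⁶ V = 3.85 µV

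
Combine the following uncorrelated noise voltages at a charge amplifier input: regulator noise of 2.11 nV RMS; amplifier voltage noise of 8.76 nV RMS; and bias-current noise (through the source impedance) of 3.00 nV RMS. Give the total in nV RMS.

Uncorrelated sources add in power (mean-square): V_tot = √(ΣV_i²)
V_tot = √[(2.11×10⁻⁹)² + (8.76×10⁻⁹)² + (3.00×10⁻⁹)²] = 9.50×10⁻⁹ V = 9.50 nV

9.50 nV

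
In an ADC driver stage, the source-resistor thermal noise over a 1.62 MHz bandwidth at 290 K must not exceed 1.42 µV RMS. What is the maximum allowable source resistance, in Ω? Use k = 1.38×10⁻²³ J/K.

77.8 Ω

Johnson–Nyquist: V_n = √(4kTRB) ⇒ R = V_n² / (4kTB)
4kTB = 4 × 1.38×10⁻²³ × 290 × 1.62×10⁶ = 2.59×10⁻¹⁴
R = (1.42×10⁻⁶)² / 2.59×10⁻¹⁴ = 7.78×10¹ Ω = 77.8 Ω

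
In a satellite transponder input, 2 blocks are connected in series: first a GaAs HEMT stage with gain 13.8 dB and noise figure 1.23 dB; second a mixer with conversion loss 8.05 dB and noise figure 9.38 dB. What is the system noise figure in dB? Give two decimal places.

2.17 dB

Convert to linear (a loss of L dB is a gain of −L dB): F_i = 10^(NF_i/10), G_i = 10^(G_i,dB/10)
  Stage 1: F_1 = 10^(1.23/10) = 1.327, G_1 = 10^(13.8/10) = 23.99
  Stage 2: F_2 = 10^(9.38/10) = 8.670, G_2 = 10^(−8.05/10) = 0.1567
Friis cascade:
  F = 1.327 + (8.670 − 1)/23.99 = 1.647
NF = 10 log₁₀(1.647) = 2.17 dB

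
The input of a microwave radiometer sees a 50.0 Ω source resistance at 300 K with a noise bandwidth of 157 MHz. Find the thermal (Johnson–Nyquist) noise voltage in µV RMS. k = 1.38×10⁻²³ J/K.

11.4 µV

V_n = √(4kTRB)
4kTRB = 4 × 1.38×10⁻²³ × 300 × 5.00×10¹ × 1.57×10⁸ = 1.30×10⁻¹⁰ V²
V_n = √(1.30×10⁻¹⁰) = 1.14×10⁻⁵ V = 11.4 µV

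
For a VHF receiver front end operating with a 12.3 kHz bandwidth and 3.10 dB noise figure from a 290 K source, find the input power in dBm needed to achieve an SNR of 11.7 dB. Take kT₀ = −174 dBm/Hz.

Sensitivity = −174 + 10 log₁₀(B) + NF + SNR_min
= −174 + 40.9 + 3.10 + 11.7
= −118.30 dBm → −118.3 dBm

−118.3 dBm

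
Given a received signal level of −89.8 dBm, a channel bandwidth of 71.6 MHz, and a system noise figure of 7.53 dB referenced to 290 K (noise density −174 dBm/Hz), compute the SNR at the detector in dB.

−1.9 dB

Noise floor: N = −174 + 10 log₁₀(B) + NF
10 log₁₀(7.16×10⁷) = 78.55 dB
N = −174 + 78.55 + 7.53 = −87.92 dBm
SNR = P_sig − N = −89.8 − (−87.92) = −1.88 dB → −1.9 dB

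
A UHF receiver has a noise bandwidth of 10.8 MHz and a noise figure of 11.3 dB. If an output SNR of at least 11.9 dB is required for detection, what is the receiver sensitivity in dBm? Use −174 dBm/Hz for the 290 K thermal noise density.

−80.5 dBm

Sensitivity = −174 + 10 log₁₀(B) + NF + SNR_min
= −174 + 70.33 + 11.3 + 11.9
= −80.47 dBm → −80.5 dBm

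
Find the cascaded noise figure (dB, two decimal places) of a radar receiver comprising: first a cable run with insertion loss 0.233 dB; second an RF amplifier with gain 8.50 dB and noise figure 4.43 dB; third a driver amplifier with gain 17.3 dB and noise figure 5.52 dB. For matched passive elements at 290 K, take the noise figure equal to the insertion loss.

Convert to linear (a loss of L dB is a gain of −L dB): F_i = 10^(NF_i/10), G_i = 10^(G_i,dB/10)
  Stage 1: F_1 = 10^(0.233/10) = 1.055, G_1 = 10^(−0.233/10) = 0.9478
  Stage 2: F_2 = 10^(4.43/10) = 2.773, G_2 = 10^(8.50/10) = 7.079
  Stage 3: F_3 = 10^(5.52/10) = 3.565, G_3 = 10^(17.3/10) = 53.70
Friis cascade:
  F = 1.055 + (2.773 − 1)/0.9478 + (3.565 − 1)/6.710 = 3.308
NF = 10 log₁₀(3.308) = 5.20 dB

5.20 dB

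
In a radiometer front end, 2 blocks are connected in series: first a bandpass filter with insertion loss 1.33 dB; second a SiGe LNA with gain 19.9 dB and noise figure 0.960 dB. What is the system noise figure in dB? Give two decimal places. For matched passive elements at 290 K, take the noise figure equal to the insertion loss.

2.29 dB

Convert to linear (a loss of L dB is a gain of −L dB): F_i = 10^(NF_i/10), G_i = 10^(G_i,dB/10)
  Stage 1: F_1 = 10^(1.33/10) = 1.358, G_1 = 10^(−1.33/10) = 0.7362
  Stage 2: F_2 = 10^(0.960/10) = 1.247, G_2 = 10^(19.9/10) = 97.72
Friis cascade:
  F = 1.358 + (1.247 − 1)/0.7362 = 1.694
NF = 10 log₁₀(1.694) = 2.29 dB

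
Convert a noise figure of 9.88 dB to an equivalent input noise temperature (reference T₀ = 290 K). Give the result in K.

F = 10^(9.88/10) = 9.72747
T_e = (F − 1)·T₀ = (9.72747 − 1) × 290 = 2531 K

2531 K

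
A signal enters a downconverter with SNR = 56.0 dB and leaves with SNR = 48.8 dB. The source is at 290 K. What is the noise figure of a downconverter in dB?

NF (dB) = SNR_in(dB) − SNR_out(dB) when the source is at T₀
NF = 56.0 − 48.8 = 7.2 dB

7.2 dB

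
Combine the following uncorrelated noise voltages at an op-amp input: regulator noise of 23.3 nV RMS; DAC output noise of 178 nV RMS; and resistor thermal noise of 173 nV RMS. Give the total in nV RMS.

Uncorrelated sources add in power (mean-square): V_tot = √(ΣV_i²)
V_tot = √[(2.33×10⁻⁸)² + (1.78×10⁻⁷)² + (1.73×10⁻⁷)²] = 2.49×10⁻⁷ V = 249 nV

249 nV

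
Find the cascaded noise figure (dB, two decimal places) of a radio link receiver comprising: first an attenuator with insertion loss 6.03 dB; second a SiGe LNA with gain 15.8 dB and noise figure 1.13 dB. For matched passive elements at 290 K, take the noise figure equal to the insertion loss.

Convert to linear (a loss of L dB is a gain of −L dB): F_i = 10^(NF_i/10), G_i = 10^(G_i,dB/10)
  Stage 1: F_1 = 10^(6.03/10) = 4.009, G_1 = 10^(−6.03/10) = 0.2495
  Stage 2: F_2 = 10^(1.13/10) = 1.297, G_2 = 10^(15.8/10) = 38.02
Friis cascade:
  F = 4.009 + (1.297 − 1)/0.2495 = 5.200
NF = 10 log₁₀(5.200) = 7.16 dB

7.16 dB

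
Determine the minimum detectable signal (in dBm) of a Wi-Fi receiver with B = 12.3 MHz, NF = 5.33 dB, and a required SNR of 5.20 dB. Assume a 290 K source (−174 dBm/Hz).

−92.6 dBm

Sensitivity = −174 + 10 log₁₀(B) + NF + SNR_min
= −174 + 70.9 + 5.33 + 5.20
= −92.57 dBm → −92.6 dBm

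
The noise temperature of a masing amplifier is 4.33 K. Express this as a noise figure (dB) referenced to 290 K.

F = 1 + T_e/T₀ = 1 + 4.33/290 = 1.01493
NF = 10 log₁₀(1.01493) = 0.064 dB

0.064 dB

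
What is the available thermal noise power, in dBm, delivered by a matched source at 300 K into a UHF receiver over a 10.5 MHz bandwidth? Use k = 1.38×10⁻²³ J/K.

−103.6 dBm

P_n = kTB = 1.38×10⁻²³ × 300 × 1.05×10⁷ = 4.35×10⁻¹⁴ W
In dBm: 10 log₁₀(4.35×10⁻¹⁴ / 10⁻³) = −103.6 dBm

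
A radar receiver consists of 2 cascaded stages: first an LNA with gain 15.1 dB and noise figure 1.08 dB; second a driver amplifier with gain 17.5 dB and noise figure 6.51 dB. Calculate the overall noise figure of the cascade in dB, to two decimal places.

1.43 dB

Convert to linear (a loss of L dB is a gain of −L dB): F_i = 10^(NF_i/10), G_i = 10^(G_i,dB/10)
  Stage 1: F_1 = 10^(1.08/10) = 1.282, G_1 = 10^(15.1/10) = 32.36
  Stage 2: F_2 = 10^(6.51/10) = 4.477, G_2 = 10^(17.5/10) = 56.23
Friis cascade:
  F = 1.282 + (4.477 − 1)/32.36 = 1.390
NF = 10 log₁₀(1.390) = 1.43 dB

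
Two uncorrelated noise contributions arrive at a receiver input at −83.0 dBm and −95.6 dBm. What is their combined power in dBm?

Convert to linear, add, convert back:
P₁ = 5.01×10⁻¹² W, P₂ = 2.75×10⁻¹³ W
P_tot = 5.29×10⁻¹² W → 10 log₁₀(P_tot / 10⁻³) = −82.8 dBm

−82.8 dBm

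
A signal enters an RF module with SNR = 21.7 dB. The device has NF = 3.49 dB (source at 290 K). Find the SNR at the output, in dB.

By definition F = SNR_in/SNR_out, so in dB: SNR_out = SNR_in − NF
SNR_out = 21.7 − 3.49 = 18.21 dB

18.21 dB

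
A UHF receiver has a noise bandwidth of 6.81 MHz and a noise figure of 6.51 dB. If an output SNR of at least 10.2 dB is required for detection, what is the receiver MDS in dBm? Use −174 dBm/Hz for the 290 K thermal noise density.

Sensitivity = −174 + 10 log₁₀(B) + NF + SNR_min
= −174 + 68.33 + 6.51 + 10.2
= −88.96 dBm → −89.0 dBm

−89.0 dBm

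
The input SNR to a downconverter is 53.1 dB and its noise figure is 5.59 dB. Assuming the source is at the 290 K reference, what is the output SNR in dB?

By definition F = SNR_in/SNR_out, so in dB: SNR_out = SNR_in − NF
SNR_out = 53.1 − 5.59 = 47.51 dB

47.51 dB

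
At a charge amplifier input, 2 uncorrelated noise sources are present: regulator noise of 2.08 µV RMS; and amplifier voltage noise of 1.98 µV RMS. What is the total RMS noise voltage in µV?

Uncorrelated sources add in power (mean-square): V_tot = √(ΣV_i²)
V_tot = √[(2.08×10⁻⁶)² + (1.98×10⁻⁶)²] = 2.87×10⁻⁶ V = 2.87 µV

2.87 µV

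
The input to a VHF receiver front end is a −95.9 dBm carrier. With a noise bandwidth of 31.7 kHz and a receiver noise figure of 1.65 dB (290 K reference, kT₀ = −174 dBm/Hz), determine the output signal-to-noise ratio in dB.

31.4 dB

Noise floor: N = −174 + 10 log₁₀(B) + NF
10 log₁₀(3.17×10⁴) = 45.01 dB
N = −174 + 45.01 + 1.65 = −127.34 dBm
SNR = P_sig − N = −95.9 − (−127.34) = 31.44 dB → 31.4 dB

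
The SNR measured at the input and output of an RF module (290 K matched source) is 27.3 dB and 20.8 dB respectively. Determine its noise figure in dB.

NF (dB) = SNR_in(dB) − SNR_out(dB) when the source is at T₀
NF = 27.3 − 20.8 = 6.5 dB

6.5 dB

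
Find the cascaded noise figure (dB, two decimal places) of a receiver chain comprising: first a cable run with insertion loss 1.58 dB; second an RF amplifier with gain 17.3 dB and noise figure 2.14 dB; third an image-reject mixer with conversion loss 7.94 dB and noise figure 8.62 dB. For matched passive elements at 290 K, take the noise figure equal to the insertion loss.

Convert to linear (a loss of L dB is a gain of −L dB): F_i = 10^(NF_i/10), G_i = 10^(G_i,dB/10)
  Stage 1: F_1 = 10^(1.58/10) = 1.439, G_1 = 10^(−1.58/10) = 0.6950
  Stage 2: F_2 = 10^(2.14/10) = 1.637, G_2 = 10^(17.3/10) = 53.70
  Stage 3: F_3 = 10^(8.62/10) = 7.278, G_3 = 10^(−7.94/10) = 0.1607
Friis cascade:
  F = 1.439 + (1.637 − 1)/0.6950 + (7.278 − 1)/37.33 = 2.523
NF = 10 log₁₀(2.523) = 4.02 dB

4.02 dB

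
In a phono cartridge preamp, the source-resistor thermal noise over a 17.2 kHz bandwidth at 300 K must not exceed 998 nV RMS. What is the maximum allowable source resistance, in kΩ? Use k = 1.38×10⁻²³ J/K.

3.50 kΩ

Johnson–Nyquist: V_n = √(4kTRB) ⇒ R = V_n² / (4kTB)
4kTB = 4 × 1.38×10⁻²³ × 300 × 1.72×10⁴ = 2.85×10⁻¹⁶
R = (9.98×10⁻⁷)² / 2.85×10⁻¹⁶ = 3.50×10³ Ω = 3.50 kΩ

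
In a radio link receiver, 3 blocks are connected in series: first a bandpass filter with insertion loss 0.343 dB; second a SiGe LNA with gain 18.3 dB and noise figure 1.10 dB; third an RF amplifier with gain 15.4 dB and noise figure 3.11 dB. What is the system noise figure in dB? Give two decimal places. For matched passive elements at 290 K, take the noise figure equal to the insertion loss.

Convert to linear (a loss of L dB is a gain of −L dB): F_i = 10^(NF_i/10), G_i = 10^(G_i,dB/10)
  Stage 1: F_1 = 10^(0.343/10) = 1.082, G_1 = 10^(−0.343/10) = 0.9241
  Stage 2: F_2 = 10^(1.10/10) = 1.288, G_2 = 10^(18.3/10) = 67.61
  Stage 3: F_3 = 10^(3.11/10) = 2.046, G_3 = 10^(15.4/10) = 34.67
Friis cascade:
  F = 1.082 + (1.288 − 1)/0.9241 + (2.046 − 1)/62.47 = 1.411
NF = 10 log₁₀(1.411) = 1.49 dB

1.49 dB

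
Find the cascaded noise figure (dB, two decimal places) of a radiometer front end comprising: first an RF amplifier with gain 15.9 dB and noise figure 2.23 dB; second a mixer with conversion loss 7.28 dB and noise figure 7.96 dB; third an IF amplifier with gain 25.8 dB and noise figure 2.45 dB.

2.81 dB

Convert to linear (a loss of L dB is a gain of −L dB): F_i = 10^(NF_i/10), G_i = 10^(G_i,dB/10)
  Stage 1: F_1 = 10^(2.23/10) = 1.671, G_1 = 10^(15.9/10) = 38.90
  Stage 2: F_2 = 10^(7.96/10) = 6.252, G_2 = 10^(−7.28/10) = 0.1871
  Stage 3: F_3 = 10^(2.45/10) = 1.758, G_3 = 10^(25.8/10) = 380.2
Friis cascade:
  F = 1.671 + (6.252 − 1)/38.90 + (1.758 − 1)/7.278 = 1.910
NF = 10 log₁₀(1.910) = 2.81 dB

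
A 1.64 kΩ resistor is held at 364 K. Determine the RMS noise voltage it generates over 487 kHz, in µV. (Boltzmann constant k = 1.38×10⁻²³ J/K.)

4.01 µV

V_n = √(4kTRB)
4kTRB = 4 × 1.38×10⁻²³ × 364 × 1.64×10³ × 4.87×10⁵ = 1.60×10⁻¹¹ V²
V_n = √(1.60×10⁻¹¹) = 4.01×10⁻⁶ V = 4.01 µV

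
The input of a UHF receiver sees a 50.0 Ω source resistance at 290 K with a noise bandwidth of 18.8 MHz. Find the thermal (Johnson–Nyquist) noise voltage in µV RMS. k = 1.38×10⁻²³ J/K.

3.88 µV

V_n = √(4kTRB)
4kTRB = 4 × 1.38×10⁻²³ × 290 × 5.00×10¹ × 1.88×10⁷ = 1.50×10⁻¹¹ V²
V_n = √(1.50×10⁻¹¹) = 3.88×10⁻⁶ V = 3.88 µV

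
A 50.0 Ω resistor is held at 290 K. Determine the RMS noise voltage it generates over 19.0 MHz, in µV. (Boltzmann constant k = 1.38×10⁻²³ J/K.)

3.90 µV

V_n = √(4kTRB)
4kTRB = 4 × 1.38×10⁻²³ × 290 × 5.00×10¹ × 1.90×10⁷ = 1.52×10⁻¹¹ V²
V_n = √(1.52×10⁻¹¹) = 3.90×10⁻⁶ V = 3.90 µV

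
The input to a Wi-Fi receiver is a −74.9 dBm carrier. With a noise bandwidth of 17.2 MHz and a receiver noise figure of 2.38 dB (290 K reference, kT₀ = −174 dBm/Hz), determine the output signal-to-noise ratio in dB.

24.4 dB

Noise floor: N = −174 + 10 log₁₀(B) + NF
10 log₁₀(1.72×10⁷) = 72.36 dB
N = −174 + 72.36 + 2.38 = −99.26 dBm
SNR = P_sig − N = −74.9 − (−99.26) = 24.36 dB → 24.4 dB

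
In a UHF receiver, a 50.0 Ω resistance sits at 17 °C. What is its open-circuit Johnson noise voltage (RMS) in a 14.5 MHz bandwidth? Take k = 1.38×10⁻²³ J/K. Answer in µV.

3.41 µV

T = 17 °C + 273.15 = 290.15 K
V_n = √(4kTRB)
4kTRB = 4 × 1.38×10⁻²³ × 290.15 × 5.00×10¹ × 1.45×10⁷ = 1.16×10⁻¹¹ V²
V_n = √(1.16×10⁻¹¹) = 3.41×10⁻⁶ V = 3.41 µV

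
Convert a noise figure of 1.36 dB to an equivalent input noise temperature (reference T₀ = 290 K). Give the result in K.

107 K

F = 10^(1.36/10) = 1.36773
T_e = (F − 1)·T₀ = (1.36773 − 1) × 290 = 107 K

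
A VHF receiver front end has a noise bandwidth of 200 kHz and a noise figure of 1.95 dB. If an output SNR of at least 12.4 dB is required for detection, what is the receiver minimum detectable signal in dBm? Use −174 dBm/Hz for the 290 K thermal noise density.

−106.6 dBm

Sensitivity = −174 + 10 log₁₀(B) + NF + SNR_min
= −174 + 53.01 + 1.95 + 12.4
= −106.64 dBm → −106.6 dBm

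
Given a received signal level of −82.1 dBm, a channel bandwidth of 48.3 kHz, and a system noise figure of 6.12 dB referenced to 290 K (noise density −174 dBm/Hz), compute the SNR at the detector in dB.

38.9 dB

Noise floor: N = −174 + 10 log₁₀(B) + NF
10 log₁₀(4.83×10⁴) = 46.84 dB
N = −174 + 46.84 + 6.12 = −121.04 dBm
SNR = P_sig − N = −82.1 − (−121.04) = 38.94 dB → 38.9 dB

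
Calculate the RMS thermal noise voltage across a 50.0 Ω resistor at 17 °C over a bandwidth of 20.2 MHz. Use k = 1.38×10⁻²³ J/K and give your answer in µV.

4.02 µV

T = 17 °C + 273.15 = 290.15 K
V_n = √(4kTRB)
4kTRB = 4 × 1.38×10⁻²³ × 290.15 × 5.00×10¹ × 2.02×10⁷ = 1.62×10⁻¹¹ V²
V_n = √(1.62×10⁻¹¹) = 4.02×10⁻⁶ V = 4.02 µV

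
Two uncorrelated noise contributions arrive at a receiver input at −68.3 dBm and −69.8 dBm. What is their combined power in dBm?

Convert to linear, add, convert back:
P₁ = 1.48×10⁻¹⁰ W, P₂ = 1.05×10⁻¹⁰ W
P_tot = 2.53×10⁻¹⁰ W → 10 log₁₀(P_tot / 10⁻³) = −66.0 dBm

−66.0 dBm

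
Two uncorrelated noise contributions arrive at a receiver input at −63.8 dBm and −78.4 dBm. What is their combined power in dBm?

−63.7 dBm

Convert to linear, add, convert back:
P₁ = 4.17×10⁻¹⁰ W, P₂ = 1.45×10⁻¹¹ W
P_tot = 4.31×10⁻¹⁰ W → 10 log₁₀(P_tot / 10⁻³) = −63.7 dBm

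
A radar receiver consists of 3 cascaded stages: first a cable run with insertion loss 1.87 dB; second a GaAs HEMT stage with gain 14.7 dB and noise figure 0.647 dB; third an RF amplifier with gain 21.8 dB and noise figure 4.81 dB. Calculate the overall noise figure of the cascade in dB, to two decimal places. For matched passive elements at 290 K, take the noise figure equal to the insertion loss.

2.77 dB

Convert to linear (a loss of L dB is a gain of −L dB): F_i = 10^(NF_i/10), G_i = 10^(G_i,dB/10)
  Stage 1: F_1 = 10^(1.87/10) = 1.538, G_1 = 10^(−1.87/10) = 0.6501
  Stage 2: F_2 = 10^(0.647/10) = 1.161, G_2 = 10^(14.7/10) = 29.51
  Stage 3: F_3 = 10^(4.81/10) = 3.027, G_3 = 10^(21.8/10) = 151.4
Friis cascade:
  F = 1.538 + (1.161 − 1)/0.6501 + (3.027 − 1)/19.19 = 1.891
NF = 10 log₁₀(1.891) = 2.77 dB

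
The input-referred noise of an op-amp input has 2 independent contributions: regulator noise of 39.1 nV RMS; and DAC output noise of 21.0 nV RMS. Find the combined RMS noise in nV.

44.4 nV

Uncorrelated sources add in power (mean-square): V_tot = √(ΣV_i²)
V_tot = √[(3.91×10⁻⁸)² + (2.10×10⁻⁸)²] = 4.44×10⁻⁸ V = 44.4 nV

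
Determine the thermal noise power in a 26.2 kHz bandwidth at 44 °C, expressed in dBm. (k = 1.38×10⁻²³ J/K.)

T = 44 °C + 273.15 = 317.15 K
P_n = kTB = 1.38×10⁻²³ × 317.15 × 2.62×10⁴ = 1.15×10⁻¹⁶ W
In dBm: 10 log₁₀(1.15×10⁻¹⁶ / 10⁻³) = −129.4 dBm

−129.4 dBm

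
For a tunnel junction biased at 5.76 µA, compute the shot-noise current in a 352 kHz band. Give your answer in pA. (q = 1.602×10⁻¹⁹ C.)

806 pA

I_n = √(2qI·B)
2qI·B = 2 × 1.602×10⁻¹⁹ × 5.76×10⁻⁶ × 3.52×10⁵ = 6.50×10⁻¹⁹ A²
I_n = √(6.50×10⁻¹⁹) = 8.06×10⁻¹⁰ A = 806 pA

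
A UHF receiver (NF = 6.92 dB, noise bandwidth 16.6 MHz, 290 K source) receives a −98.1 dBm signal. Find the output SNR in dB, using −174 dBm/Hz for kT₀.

Noise floor: N = −174 + 10 log₁₀(B) + NF
10 log₁₀(1.66×10⁷) = 72.2 dB
N = −174 + 72.2 + 6.92 = −94.88 dBm
SNR = P_sig − N = −98.1 − (−94.88) = −3.22 dB → −3.2 dB

−3.2 dB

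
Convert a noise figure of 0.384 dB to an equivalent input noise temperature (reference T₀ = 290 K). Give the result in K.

F = 10^(0.384/10) = 1.09245
T_e = (F − 1)·T₀ = (1.09245 − 1) × 290 = 26.8 K

26.8 K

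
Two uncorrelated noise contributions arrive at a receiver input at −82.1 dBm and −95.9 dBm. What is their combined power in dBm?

Convert to linear, add, convert back:
P₁ = 6.17×10⁻¹² W, P₂ = 2.57×10⁻¹³ W
P_tot = 6.42×10⁻¹² W → 10 log₁₀(P_tot / 10⁻³) = −81.9 dBm

−81.9 dBm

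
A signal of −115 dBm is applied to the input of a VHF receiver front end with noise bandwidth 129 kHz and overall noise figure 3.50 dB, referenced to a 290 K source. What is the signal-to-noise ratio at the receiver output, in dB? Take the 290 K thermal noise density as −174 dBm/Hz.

4.4 dB

Noise floor: N = −174 + 10 log₁₀(B) + NF
10 log₁₀(1.29×10⁵) = 51.11 dB
N = −174 + 51.11 + 3.50 = −119.39 dBm
SNR = P_sig − N = −115 − (−119.39) = 4.39 dB → 4.4 dB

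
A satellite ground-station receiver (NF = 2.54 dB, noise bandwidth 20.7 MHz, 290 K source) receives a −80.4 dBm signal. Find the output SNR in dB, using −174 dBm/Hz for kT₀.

17.9 dB

Noise floor: N = −174 + 10 log₁₀(B) + NF
10 log₁₀(2.07×10⁷) = 73.16 dB
N = −174 + 73.16 + 2.54 = −98.30 dBm
SNR = P_sig − N = −80.4 − (−98.30) = 17.90 dB → 17.9 dB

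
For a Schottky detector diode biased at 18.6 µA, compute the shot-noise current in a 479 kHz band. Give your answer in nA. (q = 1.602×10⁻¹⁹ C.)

1.69 nA

I_n = √(2qI·B)
2qI·B = 2 × 1.602×10⁻¹⁹ × 1.86×10⁻⁵ × 4.79×10⁵ = 2.85×10⁻¹⁸ A²
I_n = √(2.85×10⁻¹⁸) = 1.69×10⁻⁹ A = 1.69 nA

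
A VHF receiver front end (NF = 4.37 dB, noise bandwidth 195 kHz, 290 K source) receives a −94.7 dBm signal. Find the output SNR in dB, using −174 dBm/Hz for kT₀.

22.0 dB

Noise floor: N = −174 + 10 log₁₀(B) + NF
10 log₁₀(1.95×10⁵) = 52.9 dB
N = −174 + 52.9 + 4.37 = −116.73 dBm
SNR = P_sig − N = −94.7 − (−116.73) = 22.03 dB → 22.0 dB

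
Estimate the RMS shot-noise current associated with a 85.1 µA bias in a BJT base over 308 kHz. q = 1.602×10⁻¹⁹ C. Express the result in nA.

I_n = √(2qI·B)
2qI·B = 2 × 1.602×10⁻¹⁹ × 8.51×10⁻⁵ × 3.08×10⁵ = 8.40×10⁻¹⁸ A²
I_n = √(8.40×10⁻¹⁸) = 2.90×10⁻⁹ A = 2.90 nA

2.90 nA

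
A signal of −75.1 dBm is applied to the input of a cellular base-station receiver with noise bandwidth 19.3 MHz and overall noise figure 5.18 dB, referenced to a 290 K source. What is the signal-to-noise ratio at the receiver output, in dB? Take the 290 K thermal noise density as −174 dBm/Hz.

20.9 dB

Noise floor: N = −174 + 10 log₁₀(B) + NF
10 log₁₀(1.93×10⁷) = 72.86 dB
N = −174 + 72.86 + 5.18 = −95.96 dBm
SNR = P_sig − N = −75.1 − (−95.96) = 20.86 dB → 20.9 dB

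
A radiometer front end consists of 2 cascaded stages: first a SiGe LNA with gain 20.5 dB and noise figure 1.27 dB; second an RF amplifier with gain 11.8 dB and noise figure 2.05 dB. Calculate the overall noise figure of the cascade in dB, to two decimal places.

Convert to linear (a loss of L dB is a gain of −L dB): F_i = 10^(NF_i/10), G_i = 10^(G_i,dB/10)
  Stage 1: F_1 = 10^(1.27/10) = 1.340, G_1 = 10^(20.5/10) = 112.2
  Stage 2: F_2 = 10^(2.05/10) = 1.603, G_2 = 10^(11.8/10) = 15.14
Friis cascade:
  F = 1.340 + (1.603 − 1)/112.2 = 1.345
NF = 10 log₁₀(1.345) = 1.29 dB

1.29 dB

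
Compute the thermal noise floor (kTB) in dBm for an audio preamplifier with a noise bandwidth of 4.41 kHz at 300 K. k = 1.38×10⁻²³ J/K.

P_n = kTB = 1.38×10⁻²³ × 300 × 4.41×10³ = 1.83×10⁻¹⁷ W
In dBm: 10 log₁₀(1.83×10⁻¹⁷ / 10⁻³) = −137.4 dBm

−137.4 dBm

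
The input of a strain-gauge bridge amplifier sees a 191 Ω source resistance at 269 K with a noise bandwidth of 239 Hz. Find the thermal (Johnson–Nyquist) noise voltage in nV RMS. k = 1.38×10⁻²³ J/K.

26.0 nV

V_n = √(4kTRB)
4kTRB = 4 × 1.38×10⁻²³ × 269 × 1.91×10² × 2.39×10² = 6.78×10⁻¹⁶ V²
V_n = √(6.78×10⁻¹⁶) = 2.60×10⁻⁸ V = 26.0 nV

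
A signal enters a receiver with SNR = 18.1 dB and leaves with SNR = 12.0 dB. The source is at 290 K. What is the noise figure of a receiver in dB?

NF (dB) = SNR_in(dB) − SNR_out(dB) when the source is at T₀
NF = 18.1 − 12.0 = 6.1 dB

6.1 dB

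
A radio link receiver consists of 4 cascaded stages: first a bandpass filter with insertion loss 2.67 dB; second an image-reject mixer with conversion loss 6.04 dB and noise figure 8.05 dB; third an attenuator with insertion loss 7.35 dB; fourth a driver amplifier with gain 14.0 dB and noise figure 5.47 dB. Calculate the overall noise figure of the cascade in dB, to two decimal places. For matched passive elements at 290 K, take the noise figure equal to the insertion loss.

21.66 dB

Convert to linear (a loss of L dB is a gain of −L dB): F_i = 10^(NF_i/10), G_i = 10^(G_i,dB/10)
  Stage 1: F_1 = 10^(2.67/10) = 1.849, G_1 = 10^(−2.67/10) = 0.5408
  Stage 2: F_2 = 10^(8.05/10) = 6.383, G_2 = 10^(−6.04/10) = 0.2489
  Stage 3: F_3 = 10^(7.35/10) = 5.433, G_3 = 10^(−7.35/10) = 0.1841
  Stage 4: F_4 = 10^(5.47/10) = 3.524, G_4 = 10^(14.0/10) = 25.12
Friis cascade:
  F = 1.849 + (6.383 − 1)/0.5408 + (5.433 − 1)/0.1346 + (3.524 − 1)/0.02477 = 146.6
NF = 10 log₁₀(146.6) = 21.66 dB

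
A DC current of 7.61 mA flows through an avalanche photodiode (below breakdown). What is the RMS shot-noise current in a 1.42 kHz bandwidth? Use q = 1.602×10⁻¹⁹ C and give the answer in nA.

I_n = √(2qI·B)
2qI·B = 2 × 1.602×10⁻¹⁹ × 7.61×10⁻³ × 1.42×10³ = 3.46×10⁻¹⁸ A²
I_n = √(3.46×10⁻¹⁸) = 1.86×10⁻⁹ A = 1.86 nA

1.86 nA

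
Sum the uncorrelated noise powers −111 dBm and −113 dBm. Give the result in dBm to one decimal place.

−108.9 dBm

Convert to linear, add, convert back:
P₁ = 7.94×10⁻¹⁵ W, P₂ = 5.01×10⁻¹⁵ W
P_tot = 1.30×10⁻¹⁴ W → 10 log₁₀(P_tot / 10⁻³) = −108.9 dBm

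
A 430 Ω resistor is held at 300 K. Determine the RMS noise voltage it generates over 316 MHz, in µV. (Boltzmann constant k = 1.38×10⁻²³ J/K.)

47.4 µV

V_n = √(4kTRB)
4kTRB = 4 × 1.38×10⁻²³ × 300 × 4.30×10² × 3.16×10⁸ = 2.25×10⁻⁹ V²
V_n = √(2.25×10⁻⁹) = 4.74×10⁻⁵ V = 47.4 µV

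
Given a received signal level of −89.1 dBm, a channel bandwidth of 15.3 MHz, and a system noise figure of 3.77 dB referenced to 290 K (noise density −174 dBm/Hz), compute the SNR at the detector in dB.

Noise floor: N = −174 + 10 log₁₀(B) + NF
10 log₁₀(1.53×10⁷) = 71.85 dB
N = −174 + 71.85 + 3.77 = −98.38 dBm
SNR = P_sig − N = −89.1 − (−98.38) = 9.28 dB → 9.3 dB

9.3 dB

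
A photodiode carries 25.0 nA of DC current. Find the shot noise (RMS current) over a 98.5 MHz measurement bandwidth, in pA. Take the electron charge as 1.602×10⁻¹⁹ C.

888 pA

I_n = √(2qI·B)
2qI·B = 2 × 1.602×10⁻¹⁹ × 2.50×10⁻⁸ × 9.85×10⁷ = 7.89×10⁻¹⁹ A²
I_n = √(7.89×10⁻¹⁹) = 8.88×10⁻¹⁰ A = 888 pA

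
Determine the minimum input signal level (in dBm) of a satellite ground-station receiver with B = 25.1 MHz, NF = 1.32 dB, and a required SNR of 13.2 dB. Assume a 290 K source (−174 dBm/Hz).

Sensitivity = −174 + 10 log₁₀(B) + NF + SNR_min
= −174 + 74 + 1.32 + 13.2
= −85.48 dBm → −85.5 dBm

−85.5 dBm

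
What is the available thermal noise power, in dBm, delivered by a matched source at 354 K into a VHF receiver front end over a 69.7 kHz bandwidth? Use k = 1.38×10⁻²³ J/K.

−124.7 dBm

P_n = kTB = 1.38×10⁻²³ × 354 × 6.97×10⁴ = 3.40×10⁻¹⁶ W
In dBm: 10 log₁₀(3.40×10⁻¹⁶ / 10⁻³) = −124.7 dBm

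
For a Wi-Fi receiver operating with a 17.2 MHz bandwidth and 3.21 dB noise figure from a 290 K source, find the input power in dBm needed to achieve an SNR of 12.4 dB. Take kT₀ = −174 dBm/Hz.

−86.0 dBm

Sensitivity = −174 + 10 log₁₀(B) + NF + SNR_min
= −174 + 72.36 + 3.21 + 12.4
= −86.03 dBm → −86.0 dBm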